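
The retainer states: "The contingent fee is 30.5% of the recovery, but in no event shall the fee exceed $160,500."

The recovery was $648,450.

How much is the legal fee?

$160,500.00

30.5% of $648,450 = $197,777.25
That exceeds the $160,500 cap, so the fee is capped at $160,500.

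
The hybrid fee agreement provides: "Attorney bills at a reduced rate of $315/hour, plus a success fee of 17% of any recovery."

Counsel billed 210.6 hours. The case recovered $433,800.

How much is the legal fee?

$140,085.00

Hourly: 210.6 × $315 = $66,339.00
Success fee: 17% of $433,800 = $73,746.00
Total: $66,339.00 + $73,746.00 = $140,085.00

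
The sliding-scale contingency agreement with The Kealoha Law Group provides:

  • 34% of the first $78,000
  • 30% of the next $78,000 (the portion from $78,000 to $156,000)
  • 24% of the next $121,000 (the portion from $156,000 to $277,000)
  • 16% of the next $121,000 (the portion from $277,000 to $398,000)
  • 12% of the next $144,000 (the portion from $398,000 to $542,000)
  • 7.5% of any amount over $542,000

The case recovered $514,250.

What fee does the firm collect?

$112,270.00

First $78,000 at 34% = $26,520.00
Next $78,000 at 30% = $23,400.00
Next $121,000 at 24% = $29,040.00
Next $121,000 at 16% = $19,360.00
Remaining $116,250 at 12% = $13,950.00
Fee: $26,520.00 + $23,400.00 + $29,040.00 + $19,360.00 + $13,950.00 = $112,270.00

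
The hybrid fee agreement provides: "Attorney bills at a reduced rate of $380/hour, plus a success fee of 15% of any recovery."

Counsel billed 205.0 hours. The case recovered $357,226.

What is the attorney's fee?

Hourly: 205.0 × $380 = $77,900.00
Success fee: 15% of $357,226 = $53,583.90
Total: $77,900.00 + $53,583.90 = $131,483.90

$131,483.90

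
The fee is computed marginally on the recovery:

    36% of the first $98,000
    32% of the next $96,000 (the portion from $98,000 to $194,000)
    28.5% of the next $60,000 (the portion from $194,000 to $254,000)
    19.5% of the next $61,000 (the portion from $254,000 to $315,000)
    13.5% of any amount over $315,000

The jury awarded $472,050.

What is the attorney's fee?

First $98,000 at 36% = $35,280.00
Next $96,000 at 32% = $30,720.00
Next $60,000 at 28.5% = $17,100.00
Next $61,000 at 19.5% = $11,895.00
Remaining $157,050 at 13.5% = $21,201.75
Fee: $35,280.00 + $30,720.00 + $17,100.00 + $11,895.00 + $21,201.75 = $116,196.75

$116,196.75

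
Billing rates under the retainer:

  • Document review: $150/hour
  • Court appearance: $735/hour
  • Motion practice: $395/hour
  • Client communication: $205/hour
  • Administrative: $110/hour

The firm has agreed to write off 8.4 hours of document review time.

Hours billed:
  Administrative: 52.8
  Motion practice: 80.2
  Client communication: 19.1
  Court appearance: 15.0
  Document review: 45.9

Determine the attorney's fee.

Document review: 45.9 × $150 = $6,885.00
Court appearance: 15.0 × $735 = $11,025.00
Motion practice: 80.2 × $395 = $31,679.00
Client communication: 19.1 × $205 = $3,915.50
Administrative: 52.8 × $110 = $5,808.00
Subtotal: $59,312.50
Write-off: 8.4 × $150 = $1,260.00
Total: $59,312.50 − $1,260.00 = $58,052.50

$58,052.50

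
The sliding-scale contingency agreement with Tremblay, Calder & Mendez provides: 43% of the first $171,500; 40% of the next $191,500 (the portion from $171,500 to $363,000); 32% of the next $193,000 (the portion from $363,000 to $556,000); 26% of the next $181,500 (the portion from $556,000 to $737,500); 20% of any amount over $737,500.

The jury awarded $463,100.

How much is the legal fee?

$182,377.00

First $171,500 at 43% = $73,745.00
Next $191,500 at 40% = $76,600.00
Remaining $100,100 at 32% = $32,032.00
Fee: $73,745.00 + $76,600.00 + $32,032.00 = $182,377.00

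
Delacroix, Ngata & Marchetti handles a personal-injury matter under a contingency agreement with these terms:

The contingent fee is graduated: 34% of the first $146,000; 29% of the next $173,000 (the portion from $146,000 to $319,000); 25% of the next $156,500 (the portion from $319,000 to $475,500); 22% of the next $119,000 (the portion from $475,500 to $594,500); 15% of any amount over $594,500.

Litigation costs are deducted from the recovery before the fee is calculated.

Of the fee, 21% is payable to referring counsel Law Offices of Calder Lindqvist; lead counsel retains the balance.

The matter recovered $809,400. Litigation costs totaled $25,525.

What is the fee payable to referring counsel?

Fee base (net of costs): $809,400 − $25,525 = $783,875
First $146,000 at 34% = $49,640.00
Next $173,000 at 29% = $50,170.00
Next $156,500 at 25% = $39,125.00
Next $119,000 at 22% = $26,180.00
Remaining $189,375 at 15% = $28,406.25
Fee: $49,640.00 + $50,170.00 + $39,125.00 + $26,180.00 + $28,406.25 = $193,521.25
Referral share: 21% of $193,521.25 = $40,639.46; lead counsel retains $193,521.25 − $40,639.46 = $152,881.79.

$40,639.46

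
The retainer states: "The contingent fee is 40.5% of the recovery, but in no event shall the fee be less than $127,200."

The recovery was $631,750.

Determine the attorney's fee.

$255,858.75

40.5% of $631,750 = $255,858.75
That exceeds the $127,200 minimum.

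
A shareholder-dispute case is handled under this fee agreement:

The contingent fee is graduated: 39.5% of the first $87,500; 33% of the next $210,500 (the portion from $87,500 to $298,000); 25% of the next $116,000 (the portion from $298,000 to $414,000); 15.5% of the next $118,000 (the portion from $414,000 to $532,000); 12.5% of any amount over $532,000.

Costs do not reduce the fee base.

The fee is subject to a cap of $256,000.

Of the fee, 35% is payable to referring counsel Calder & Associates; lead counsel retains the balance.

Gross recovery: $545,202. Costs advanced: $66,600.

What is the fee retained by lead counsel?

$99,429.04

Fee base is the gross recovery, $545,202; costs are reimbursed separately.
First $87,500 at 39.5% = $34,562.50
Next $210,500 at 33% = $69,465.00
Next $116,000 at 25% = $29,000.00
Next $118,000 at 15.5% = $18,290.00
Remaining $13,202 at 12.5% = $1,650.25
Fee: $34,562.50 + $69,465.00 + $29,000.00 + $18,290.00 + $1,650.25 = $152,967.75
$152,967.75 is under the $256,000 cap.
Referral share: 35% of $152,967.75 = $53,538.71; lead counsel retains $152,967.75 − $53,538.71 = $99,429.04.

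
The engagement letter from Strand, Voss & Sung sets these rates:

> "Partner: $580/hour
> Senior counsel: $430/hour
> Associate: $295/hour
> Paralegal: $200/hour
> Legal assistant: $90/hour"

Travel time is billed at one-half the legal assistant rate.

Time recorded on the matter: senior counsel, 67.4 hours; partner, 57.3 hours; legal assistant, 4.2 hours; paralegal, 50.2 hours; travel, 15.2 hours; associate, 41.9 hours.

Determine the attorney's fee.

Partner: 57.3 × $580 = $33,234.00
Senior counsel: 67.4 × $430 = $28,982.00
Associate: 41.9 × $295 = $12,360.50
Paralegal: 50.2 × $200 = $10,040.00
Legal assistant: 4.2 × $90 = $378.00
Subtotal: $33,234.00 + $28,982.00 + $12,360.50 + $10,040.00 + $378.00 = $84,994.50
Travel: 15.2 × ($90 ÷ 2) = 15.2 × $45.00 = $684.00
Total: $84,994.50 + $684.00 = $85,678.50

$85,678.50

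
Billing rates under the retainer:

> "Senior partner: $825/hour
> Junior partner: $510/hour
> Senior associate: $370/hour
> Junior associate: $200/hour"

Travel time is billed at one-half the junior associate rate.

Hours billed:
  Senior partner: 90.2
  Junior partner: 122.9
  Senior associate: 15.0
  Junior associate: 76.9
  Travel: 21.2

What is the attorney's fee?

Senior partner: 90.2 × $825 = $74,415.00
Junior partner: 122.9 × $510 = $62,679.00
Senior associate: 15.0 × $370 = $5,550.00
Junior associate: 76.9 × $200 = $15,380.00
Subtotal: $74,415.00 + $62,679.00 + $5,550.00 + $15,380.00 = $158,024.00
Travel: 21.2 × ($200 ÷ 2) = 21.2 × $100.00 = $2,120.00
Total: $158,024.00 + $2,120.00 = $160,144.00

$160,144.00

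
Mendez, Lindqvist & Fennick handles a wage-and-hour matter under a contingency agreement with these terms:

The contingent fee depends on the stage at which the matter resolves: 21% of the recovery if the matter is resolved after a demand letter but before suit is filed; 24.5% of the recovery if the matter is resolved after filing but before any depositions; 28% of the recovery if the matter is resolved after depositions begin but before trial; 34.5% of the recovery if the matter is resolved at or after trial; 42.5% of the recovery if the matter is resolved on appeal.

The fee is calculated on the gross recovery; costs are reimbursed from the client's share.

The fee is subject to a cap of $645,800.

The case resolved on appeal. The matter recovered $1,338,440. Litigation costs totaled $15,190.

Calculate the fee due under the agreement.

Fee base is the gross recovery, $1,338,440; costs are reimbursed separately.
The matter resolved on appeal, so the 42.5% rate applies.
$1,338,440 × 42.5% = $568,837.00
$568,837.00 is under the $645,800 cap.

$568,837.00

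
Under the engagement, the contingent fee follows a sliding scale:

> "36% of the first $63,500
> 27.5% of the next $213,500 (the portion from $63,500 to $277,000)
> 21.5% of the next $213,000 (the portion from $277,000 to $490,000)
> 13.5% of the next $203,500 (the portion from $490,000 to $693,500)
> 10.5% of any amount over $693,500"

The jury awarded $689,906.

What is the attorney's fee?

$154,354.81

First $63,500 at 36% = $22,860.00
Next $213,500 at 27.5% = $58,712.50
Next $213,000 at 21.5% = $45,795.00
Remaining $199,906 at 13.5% = $26,987.31
Fee: $22,860.00 + $58,712.50 + $45,795.00 + $26,987.31 = $154,354.81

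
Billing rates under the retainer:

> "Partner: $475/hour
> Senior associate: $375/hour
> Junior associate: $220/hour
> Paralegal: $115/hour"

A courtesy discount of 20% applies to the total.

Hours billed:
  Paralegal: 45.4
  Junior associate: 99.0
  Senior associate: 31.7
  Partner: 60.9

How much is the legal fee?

Partner: 60.9 × $475 = $28,927.50
Senior associate: 31.7 × $375 = $11,887.50
Junior associate: 99.0 × $220 = $21,780.00
Paralegal: 45.4 × $115 = $5,221.00
Subtotal: $67,816.00
Less 20% discount: −$13,563.20
Total: $67,816.00 − $13,563.20 = $54,252.80

$54,252.80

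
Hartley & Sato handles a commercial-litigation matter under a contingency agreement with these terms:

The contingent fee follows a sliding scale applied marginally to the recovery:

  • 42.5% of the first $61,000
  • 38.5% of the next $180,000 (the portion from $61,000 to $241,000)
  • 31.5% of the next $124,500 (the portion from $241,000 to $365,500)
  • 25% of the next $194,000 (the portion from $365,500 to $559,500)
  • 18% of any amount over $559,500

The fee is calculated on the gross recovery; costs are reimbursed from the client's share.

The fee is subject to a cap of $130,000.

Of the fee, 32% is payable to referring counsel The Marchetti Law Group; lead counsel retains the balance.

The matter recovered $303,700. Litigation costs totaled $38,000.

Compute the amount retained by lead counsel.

Fee base is the gross recovery, $303,700; costs are reimbursed separately.
First $61,000 at 42.5% = $25,925.00
Next $180,000 at 38.5% = $69,300.00
Remaining $62,700 at 31.5% = $19,750.50
Fee: $25,925.00 + $69,300.00 + $19,750.50 = $114,975.50
$114,975.50 is under the $130,000 cap.
Referral share: 32% of $114,975.50 = $36,792.16; lead counsel retains $114,975.50 − $36,792.16 = $78,183.34.

$78,183.34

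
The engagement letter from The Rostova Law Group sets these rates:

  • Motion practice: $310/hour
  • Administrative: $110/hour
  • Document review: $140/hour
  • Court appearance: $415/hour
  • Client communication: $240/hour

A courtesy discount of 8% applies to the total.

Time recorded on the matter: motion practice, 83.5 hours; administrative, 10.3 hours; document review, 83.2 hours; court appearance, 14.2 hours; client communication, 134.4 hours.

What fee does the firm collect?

Motion practice: 83.5 × $310 = $25,885.00
Administrative: 10.3 × $110 = $1,133.00
Document review: 83.2 × $140 = $11,648.00
Court appearance: 14.2 × $415 = $5,893.00
Client communication: 134.4 × $240 = $32,256.00
Subtotal: $76,815.00
Less 8% discount: −$6,145.20
Total: $76,815.00 − $6,145.20 = $70,669.80

$70,669.80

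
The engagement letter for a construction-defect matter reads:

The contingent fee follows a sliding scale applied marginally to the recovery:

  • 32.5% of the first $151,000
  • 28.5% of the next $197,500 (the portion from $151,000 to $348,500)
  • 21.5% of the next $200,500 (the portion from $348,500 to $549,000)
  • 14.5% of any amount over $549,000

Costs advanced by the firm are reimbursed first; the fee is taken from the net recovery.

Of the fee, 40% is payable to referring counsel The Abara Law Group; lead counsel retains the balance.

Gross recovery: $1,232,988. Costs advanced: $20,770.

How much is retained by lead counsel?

$146,781.97

Fee base (net of costs): $1,232,988 − $20,770 = $1,212,218
First $151,000 at 32.5% = $49,075.00
Next $197,500 at 28.5% = $56,287.50
Next $200,500 at 21.5% = $43,107.50
Remaining $663,218 at 14.5% = $96,166.61
Fee: $49,075.00 + $56,287.50 + $43,107.50 + $96,166.61 = $244,636.61
Referral share: 40% of $244,636.61 = $97,854.64; lead counsel retains $244,636.61 − $97,854.64 = $146,781.97.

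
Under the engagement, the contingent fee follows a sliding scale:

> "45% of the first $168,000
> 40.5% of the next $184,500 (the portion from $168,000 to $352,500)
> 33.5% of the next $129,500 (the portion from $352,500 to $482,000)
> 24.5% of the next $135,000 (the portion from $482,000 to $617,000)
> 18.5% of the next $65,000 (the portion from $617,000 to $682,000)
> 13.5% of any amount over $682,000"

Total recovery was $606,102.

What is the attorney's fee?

$224,109.99

First $168,000 at 45% = $75,600.00
Next $184,500 at 40.5% = $74,722.50
Next $129,500 at 33.5% = $43,382.50
Remaining $124,102 at 24.5% = $30,404.99
Fee: $75,600.00 + $74,722.50 + $43,382.50 + $30,404.99 = $224,109.99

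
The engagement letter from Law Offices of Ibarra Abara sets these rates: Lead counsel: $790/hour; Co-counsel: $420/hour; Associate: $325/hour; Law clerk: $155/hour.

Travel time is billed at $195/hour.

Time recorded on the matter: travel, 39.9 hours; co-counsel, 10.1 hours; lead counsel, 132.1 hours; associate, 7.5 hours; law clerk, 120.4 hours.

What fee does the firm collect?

$137,481.00

Lead counsel: 132.1 × $790 = $104,359.00
Co-counsel: 10.1 × $420 = $4,242.00
Associate: 7.5 × $325 = $2,437.50
Law clerk: 120.4 × $155 = $18,662.00
Subtotal: $104,359.00 + $4,242.00 + $2,437.50 + $18,662.00 = $129,700.50
Travel: 39.9 × $195 = $7,780.50
Total: $129,700.50 + $7,780.50 = $137,481.00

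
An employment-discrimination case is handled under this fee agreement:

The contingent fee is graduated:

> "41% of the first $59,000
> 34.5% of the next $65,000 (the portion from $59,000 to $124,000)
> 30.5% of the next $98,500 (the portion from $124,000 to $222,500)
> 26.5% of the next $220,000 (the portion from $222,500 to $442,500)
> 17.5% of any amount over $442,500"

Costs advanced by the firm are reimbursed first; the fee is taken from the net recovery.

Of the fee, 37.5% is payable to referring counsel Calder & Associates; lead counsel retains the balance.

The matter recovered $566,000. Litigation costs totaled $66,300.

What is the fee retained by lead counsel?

$90,604.69

Fee base (net of costs): $566,000 − $66,300 = $499,700
First $59,000 at 41% = $24,190.00
Next $65,000 at 34.5% = $22,425.00
Next $98,500 at 30.5% = $30,042.50
Next $220,000 at 26.5% = $58,300.00
Remaining $57,200 at 17.5% = $10,010.00
Fee: $24,190.00 + $22,425.00 + $30,042.50 + $58,300.00 + $10,010.00 = $144,967.50
Referral share: 37.5% of $144,967.50 = $54,362.81; lead counsel retains $144,967.50 − $54,362.81 = $90,604.69.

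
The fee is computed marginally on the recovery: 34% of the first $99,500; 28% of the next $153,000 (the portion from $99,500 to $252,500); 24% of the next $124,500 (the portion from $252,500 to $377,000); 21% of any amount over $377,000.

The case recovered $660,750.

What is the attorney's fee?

$166,137.50

First $99,500 at 34% = $33,830.00
Next $153,000 at 28% = $42,840.00
Next $124,500 at 24% = $29,880.00
Remaining $283,750 at 21% = $59,587.50
Fee: $33,830.00 + $42,840.00 + $29,880.00 + $59,587.50 = $166,137.50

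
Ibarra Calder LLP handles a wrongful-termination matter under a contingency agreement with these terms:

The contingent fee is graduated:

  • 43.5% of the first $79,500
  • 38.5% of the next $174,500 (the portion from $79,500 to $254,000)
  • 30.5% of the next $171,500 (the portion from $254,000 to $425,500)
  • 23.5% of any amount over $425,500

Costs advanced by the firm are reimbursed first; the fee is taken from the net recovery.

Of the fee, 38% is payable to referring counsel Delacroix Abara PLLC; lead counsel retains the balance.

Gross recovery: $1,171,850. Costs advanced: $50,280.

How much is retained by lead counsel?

$196,942.35

Fee base (net of costs): $1,171,850 − $50,280 = $1,121,570
First $79,500 at 43.5% = $34,582.50
Next $174,500 at 38.5% = $67,182.50
Next $171,500 at 30.5% = $52,307.50
Remaining $696,070 at 23.5% = $163,576.45
Fee: $34,582.50 + $67,182.50 + $52,307.50 + $163,576.45 = $317,648.95
Referral share: 38% of $317,648.95 = $120,706.60; lead counsel retains $317,648.95 − $120,706.60 = $196,942.35.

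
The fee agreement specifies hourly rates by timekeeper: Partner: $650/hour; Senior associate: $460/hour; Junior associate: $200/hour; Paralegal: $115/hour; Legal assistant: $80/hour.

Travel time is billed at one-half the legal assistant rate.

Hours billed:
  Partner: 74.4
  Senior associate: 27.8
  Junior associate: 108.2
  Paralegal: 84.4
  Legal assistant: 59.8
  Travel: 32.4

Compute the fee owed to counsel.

$98,574.00

Partner: 74.4 × $650 = $48,360.00
Senior associate: 27.8 × $460 = $12,788.00
Junior associate: 108.2 × $200 = $21,640.00
Paralegal: 84.4 × $115 = $9,706.00
Legal assistant: 59.8 × $80 = $4,784.00
Subtotal: $48,360.00 + $12,788.00 + $21,640.00 + $9,706.00 + $4,784.00 = $97,278.00
Travel: 32.4 × ($80 ÷ 2) = 32.4 × $40.00 = $1,296.00
Total: $97,278.00 + $1,296.00 = $98,574.00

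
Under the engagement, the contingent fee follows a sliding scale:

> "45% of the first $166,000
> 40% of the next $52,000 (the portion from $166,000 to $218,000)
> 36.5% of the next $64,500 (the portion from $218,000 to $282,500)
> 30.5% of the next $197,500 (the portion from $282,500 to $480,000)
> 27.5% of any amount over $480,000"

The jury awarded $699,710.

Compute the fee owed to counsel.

First $166,000 at 45% = $74,700.00
Next $52,000 at 40% = $20,800.00
Next $64,500 at 36.5% = $23,542.50
Next $197,500 at 30.5% = $60,237.50
Remaining $219,710 at 27.5% = $60,420.25
Fee: $74,700.00 + $20,800.00 + $23,542.50 + $60,237.50 + $60,420.25 = $239,700.25

$239,700.25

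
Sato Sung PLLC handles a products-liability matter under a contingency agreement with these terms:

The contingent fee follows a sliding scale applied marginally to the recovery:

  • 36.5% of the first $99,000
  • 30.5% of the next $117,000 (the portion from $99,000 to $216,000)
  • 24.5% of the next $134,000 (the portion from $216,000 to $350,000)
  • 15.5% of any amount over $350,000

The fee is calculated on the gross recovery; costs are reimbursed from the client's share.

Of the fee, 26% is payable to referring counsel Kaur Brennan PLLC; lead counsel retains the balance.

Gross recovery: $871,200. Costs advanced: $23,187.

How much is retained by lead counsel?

Fee base is the gross recovery, $871,200; costs are reimbursed separately.
First $99,000 at 36.5% = $36,135.00
Next $117,000 at 30.5% = $35,685.00
Next $134,000 at 24.5% = $32,830.00
Remaining $521,200 at 15.5% = $80,786.00
Fee: $36,135.00 + $35,685.00 + $32,830.00 + $80,786.00 = $185,436.00
Referral share: 26% of $185,436.00 = $48,213.36; lead counsel retains $185,436.00 − $48,213.36 = $137,222.64.

$137,222.64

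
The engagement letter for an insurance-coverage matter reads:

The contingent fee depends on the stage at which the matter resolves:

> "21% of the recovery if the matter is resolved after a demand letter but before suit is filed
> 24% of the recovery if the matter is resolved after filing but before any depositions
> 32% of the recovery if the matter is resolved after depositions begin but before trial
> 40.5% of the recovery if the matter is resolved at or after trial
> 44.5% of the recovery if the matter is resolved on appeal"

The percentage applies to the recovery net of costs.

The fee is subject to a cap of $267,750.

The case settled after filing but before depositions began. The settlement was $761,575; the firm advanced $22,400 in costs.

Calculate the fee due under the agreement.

$177,402.00

Fee base (net of costs): $761,575 − $22,400 = $739,175
The matter settled after filing but before depositions began, so the 24% rate applies.
$739,175 × 24% = $177,402.00
$177,402.00 is under the $267,750 cap.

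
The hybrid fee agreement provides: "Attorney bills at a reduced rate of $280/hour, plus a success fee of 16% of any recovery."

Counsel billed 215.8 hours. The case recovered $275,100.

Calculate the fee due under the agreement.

Hourly: 215.8 × $280 = $60,424.00
Success fee: 16% of $275,100 = $44,016.00
Total: $60,424.00 + $44,016.00 = $104,440.00

$104,440.00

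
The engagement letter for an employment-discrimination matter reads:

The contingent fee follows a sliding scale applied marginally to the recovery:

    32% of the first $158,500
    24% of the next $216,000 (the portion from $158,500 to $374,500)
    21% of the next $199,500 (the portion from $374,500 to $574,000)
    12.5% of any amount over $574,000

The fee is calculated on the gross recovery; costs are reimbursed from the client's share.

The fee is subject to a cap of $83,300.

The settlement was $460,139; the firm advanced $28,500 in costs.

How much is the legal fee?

$83,300.00

Fee base is the gross recovery, $460,139; costs are reimbursed separately.
First $158,500 at 32% = $50,720.00
Next $216,000 at 24% = $51,840.00
Remaining $85,639 at 21% = $17,984.19
Fee: $50,720.00 + $51,840.00 + $17,984.19 = $120,544.19
$120,544.19 exceeds the $83,300 cap, so the fee is capped at $83,300.00.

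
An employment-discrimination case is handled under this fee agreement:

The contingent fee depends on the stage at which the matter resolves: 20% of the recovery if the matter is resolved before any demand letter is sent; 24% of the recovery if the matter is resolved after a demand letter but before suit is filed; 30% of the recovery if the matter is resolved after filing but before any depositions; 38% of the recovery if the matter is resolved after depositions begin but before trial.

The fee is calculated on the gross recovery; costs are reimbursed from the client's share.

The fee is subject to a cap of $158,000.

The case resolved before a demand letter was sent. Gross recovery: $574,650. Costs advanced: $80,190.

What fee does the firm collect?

$114,930.00

Fee base is the gross recovery, $574,650; costs are reimbursed separately.
The matter resolved before a demand letter was sent, so the 20% rate applies.
$574,650 × 20% = $114,930.00
$114,930.00 is under the $158,000 cap.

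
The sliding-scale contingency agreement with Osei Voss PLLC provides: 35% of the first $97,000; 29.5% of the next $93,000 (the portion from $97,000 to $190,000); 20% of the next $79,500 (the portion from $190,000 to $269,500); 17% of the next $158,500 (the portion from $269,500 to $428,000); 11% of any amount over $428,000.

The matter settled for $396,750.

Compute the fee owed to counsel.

$98,917.50

First $97,000 at 35% = $33,950.00
Next $93,000 at 29.5% = $27,435.00
Next $79,500 at 20% = $15,900.00
Remaining $127,250 at 17% = $21,632.50
Fee: $33,950.00 + $27,435.00 + $15,900.00 + $21,632.50 = $98,917.50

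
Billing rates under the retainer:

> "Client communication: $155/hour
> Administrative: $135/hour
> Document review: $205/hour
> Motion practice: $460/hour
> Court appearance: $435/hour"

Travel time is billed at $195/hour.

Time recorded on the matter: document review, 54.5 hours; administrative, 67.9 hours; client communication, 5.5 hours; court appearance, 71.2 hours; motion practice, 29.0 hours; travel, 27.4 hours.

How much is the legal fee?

Client communication: 5.5 × $155 = $852.50
Administrative: 67.9 × $135 = $9,166.50
Document review: 54.5 × $205 = $11,172.50
Motion practice: 29.0 × $460 = $13,340.00
Court appearance: 71.2 × $435 = $30,972.00
Subtotal: $852.50 + $9,166.50 + $11,172.50 + $13,340.00 + $30,972.00 = $65,503.50
Travel: 27.4 × $195 = $5,343.00
Total: $65,503.50 + $5,343.00 = $70,846.50

$70,846.50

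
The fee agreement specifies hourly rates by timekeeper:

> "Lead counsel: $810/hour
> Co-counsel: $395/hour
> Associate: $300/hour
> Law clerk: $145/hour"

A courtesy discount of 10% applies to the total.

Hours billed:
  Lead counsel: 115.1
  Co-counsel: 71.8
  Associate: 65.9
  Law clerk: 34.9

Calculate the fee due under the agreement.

$131,780.25

Lead counsel: 115.1 × $810 = $93,231.00
Co-counsel: 71.8 × $395 = $28,361.00
Associate: 65.9 × $300 = $19,770.00
Law clerk: 34.9 × $145 = $5,060.50
Subtotal: $146,422.50
Less 10% discount: −$14,642.25
Total: $146,422.50 − $14,642.25 = $131,780.25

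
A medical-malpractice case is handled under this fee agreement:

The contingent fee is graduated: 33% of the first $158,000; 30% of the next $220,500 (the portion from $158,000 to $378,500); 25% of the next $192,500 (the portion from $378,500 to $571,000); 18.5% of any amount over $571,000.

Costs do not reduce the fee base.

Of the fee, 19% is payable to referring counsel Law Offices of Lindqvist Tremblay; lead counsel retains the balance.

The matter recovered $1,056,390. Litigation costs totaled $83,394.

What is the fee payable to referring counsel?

Fee base is the gross recovery, $1,056,390; costs are reimbursed separately.
First $158,000 at 33% = $52,140.00
Next $220,500 at 30% = $66,150.00
Next $192,500 at 25% = $48,125.00
Remaining $485,390 at 18.5% = $89,797.15
Fee: $52,140.00 + $66,150.00 + $48,125.00 + $89,797.15 = $256,212.15
Referral share: 19% of $256,212.15 = $48,680.31; lead counsel retains $256,212.15 − $48,680.31 = $207,531.84.

$48,680.31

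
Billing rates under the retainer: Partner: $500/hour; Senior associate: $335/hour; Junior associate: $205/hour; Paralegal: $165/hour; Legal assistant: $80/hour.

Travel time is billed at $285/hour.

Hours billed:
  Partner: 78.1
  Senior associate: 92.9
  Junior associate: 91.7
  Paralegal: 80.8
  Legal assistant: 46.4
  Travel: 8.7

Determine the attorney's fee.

Partner: 78.1 × $500 = $39,050.00
Senior associate: 92.9 × $335 = $31,121.50
Junior associate: 91.7 × $205 = $18,798.50
Paralegal: 80.8 × $165 = $13,332.00
Legal assistant: 46.4 × $80 = $3,712.00
Subtotal: $39,050.00 + $31,121.50 + $18,798.50 + $13,332.00 + $3,712.00 = $106,014.00
Travel: 8.7 × $285 = $2,479.50
Total: $106,014.00 + $2,479.50 = $108,493.50

$108,493.50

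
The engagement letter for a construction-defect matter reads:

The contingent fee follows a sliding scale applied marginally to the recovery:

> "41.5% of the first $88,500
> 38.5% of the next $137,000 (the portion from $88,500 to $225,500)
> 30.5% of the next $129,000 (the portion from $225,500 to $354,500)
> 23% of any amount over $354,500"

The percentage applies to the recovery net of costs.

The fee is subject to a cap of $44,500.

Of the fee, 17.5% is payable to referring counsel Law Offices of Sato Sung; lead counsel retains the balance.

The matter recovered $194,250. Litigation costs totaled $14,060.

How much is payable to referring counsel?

$7,787.50

Fee base (net of costs): $194,250 − $14,060 = $180,190
First $88,500 at 41.5% = $36,727.50
Remaining $91,690 at 38.5% = $35,300.65
Fee: $36,727.50 + $35,300.65 = $72,028.15
$72,028.15 exceeds the $44,500 cap, so the fee is capped at $44,500.00.
Referral share: 17.5% of $44,500.00 = $7,787.50; lead counsel retains $44,500.00 − $7,787.50 = $36,712.50.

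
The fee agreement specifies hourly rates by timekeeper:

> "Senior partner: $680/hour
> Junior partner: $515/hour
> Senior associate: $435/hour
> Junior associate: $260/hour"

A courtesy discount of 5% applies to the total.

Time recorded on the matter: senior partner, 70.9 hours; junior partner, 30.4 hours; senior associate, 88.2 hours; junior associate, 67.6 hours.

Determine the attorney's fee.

$113,820.45

Senior partner: 70.9 × $680 = $48,212.00
Junior partner: 30.4 × $515 = $15,656.00
Senior associate: 88.2 × $435 = $38,367.00
Junior associate: 67.6 × $260 = $17,576.00
Subtotal: $119,811.00
Less 5% discount: −$5,990.55
Total: $119,811.00 − $5,990.55 = $113,820.45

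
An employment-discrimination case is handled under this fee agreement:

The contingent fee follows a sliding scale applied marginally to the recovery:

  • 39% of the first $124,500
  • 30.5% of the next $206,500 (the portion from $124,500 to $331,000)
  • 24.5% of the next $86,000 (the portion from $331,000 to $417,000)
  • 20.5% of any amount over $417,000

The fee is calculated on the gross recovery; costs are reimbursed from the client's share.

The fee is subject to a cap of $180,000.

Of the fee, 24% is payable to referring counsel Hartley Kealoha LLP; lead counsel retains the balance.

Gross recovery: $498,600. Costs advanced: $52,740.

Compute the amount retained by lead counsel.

Fee base is the gross recovery, $498,600; costs are reimbursed separately.
First $124,500 at 39% = $48,555.00
Next $206,500 at 30.5% = $62,982.50
Next $86,000 at 24.5% = $21,070.00
Remaining $81,600 at 20.5% = $16,728.00
Fee: $48,555.00 + $62,982.50 + $21,070.00 + $16,728.00 = $149,335.50
$149,335.50 is under the $180,000 cap.
Referral share: 24% of $149,335.50 = $35,840.52; lead counsel retains $149,335.50 − $35,840.52 = $113,494.98.

$113,494.98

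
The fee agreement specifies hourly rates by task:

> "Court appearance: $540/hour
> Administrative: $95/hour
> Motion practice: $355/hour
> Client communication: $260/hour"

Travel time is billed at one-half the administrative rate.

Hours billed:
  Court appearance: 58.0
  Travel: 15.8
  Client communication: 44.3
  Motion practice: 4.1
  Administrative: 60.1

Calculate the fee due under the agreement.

Court appearance: 58.0 × $540 = $31,320.00
Administrative: 60.1 × $95 = $5,709.50
Motion practice: 4.1 × $355 = $1,455.50
Client communication: 44.3 × $260 = $11,518.00
Subtotal: $31,320.00 + $5,709.50 + $1,455.50 + $11,518.00 = $50,003.00
Travel: 15.8 × ($95 ÷ 2) = 15.8 × $47.50 = $750.50
Total: $50,003.00 + $750.50 = $50,753.50

$50,753.50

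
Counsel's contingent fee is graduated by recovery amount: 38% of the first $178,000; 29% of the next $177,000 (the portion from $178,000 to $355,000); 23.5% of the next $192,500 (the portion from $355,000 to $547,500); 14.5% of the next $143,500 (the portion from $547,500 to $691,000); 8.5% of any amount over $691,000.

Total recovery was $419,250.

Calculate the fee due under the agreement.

$134,068.75

First $178,000 at 38% = $67,640.00
Next $177,000 at 29% = $51,330.00
Remaining $64,250 at 23.5% = $15,098.75
Fee: $67,640.00 + $51,330.00 + $15,098.75 = $134,068.75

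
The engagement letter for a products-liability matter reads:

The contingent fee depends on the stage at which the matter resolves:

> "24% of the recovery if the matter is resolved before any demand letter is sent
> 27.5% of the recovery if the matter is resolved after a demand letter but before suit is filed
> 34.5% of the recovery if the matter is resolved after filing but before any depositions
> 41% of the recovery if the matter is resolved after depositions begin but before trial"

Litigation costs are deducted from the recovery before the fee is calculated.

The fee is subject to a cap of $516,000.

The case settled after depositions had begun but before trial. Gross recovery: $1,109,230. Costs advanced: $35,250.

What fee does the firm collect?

Fee base (net of costs): $1,109,230 − $35,250 = $1,073,980
The matter settled after depositions had begun but before trial, so the 41% rate applies.
$1,073,980 × 41% = $440,331.80
$440,331.80 is under the $516,000 cap.

$440,331.80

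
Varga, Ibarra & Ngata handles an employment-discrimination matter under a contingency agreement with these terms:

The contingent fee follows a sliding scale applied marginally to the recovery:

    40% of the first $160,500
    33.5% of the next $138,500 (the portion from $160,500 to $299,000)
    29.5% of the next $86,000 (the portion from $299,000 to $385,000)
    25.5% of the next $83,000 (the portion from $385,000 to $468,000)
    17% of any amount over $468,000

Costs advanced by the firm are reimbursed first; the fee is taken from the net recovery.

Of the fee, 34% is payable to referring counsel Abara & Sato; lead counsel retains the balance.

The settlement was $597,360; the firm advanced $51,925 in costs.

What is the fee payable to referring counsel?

$57,900.79

Fee base (net of costs): $597,360 − $51,925 = $545,435
First $160,500 at 40% = $64,200.00
Next $138,500 at 33.5% = $46,397.50
Next $86,000 at 29.5% = $25,370.00
Next $83,000 at 25.5% = $21,165.00
Remaining $77,435 at 17% = $13,163.95
Fee: $64,200.00 + $46,397.50 + $25,370.00 + $21,165.00 + $13,163.95 = $170,296.45
Referral share: 34% of $170,296.45 = $57,900.79; lead counsel retains $170,296.45 − $57,900.79 = $112,395.66.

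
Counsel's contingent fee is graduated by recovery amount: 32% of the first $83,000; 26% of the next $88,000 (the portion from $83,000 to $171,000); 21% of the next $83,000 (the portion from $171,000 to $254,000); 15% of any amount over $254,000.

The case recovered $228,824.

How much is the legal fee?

First $83,000 at 32% = $26,560.00
Next $88,000 at 26% = $22,880.00
Remaining $57,824 at 21% = $12,143.04
Fee: $26,560.00 + $22,880.00 + $12,143.04 = $61,583.04

$61,583.04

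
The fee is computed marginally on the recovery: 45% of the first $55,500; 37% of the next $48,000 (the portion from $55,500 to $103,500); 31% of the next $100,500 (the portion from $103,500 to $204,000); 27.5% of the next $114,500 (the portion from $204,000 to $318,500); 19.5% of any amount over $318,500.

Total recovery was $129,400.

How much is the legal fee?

First $55,500 at 45% = $24,975.00
Next $48,000 at 37% = $17,760.00
Remaining $25,900 at 31% = $8,029.00
Fee: $24,975.00 + $17,760.00 + $8,029.00 = $50,764.00

$50,764.00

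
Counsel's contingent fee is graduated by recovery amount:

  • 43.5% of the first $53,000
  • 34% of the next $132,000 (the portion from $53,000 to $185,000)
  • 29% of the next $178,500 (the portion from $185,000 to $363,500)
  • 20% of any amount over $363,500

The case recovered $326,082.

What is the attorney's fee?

First $53,000 at 43.5% = $23,055.00
Next $132,000 at 34% = $44,880.00
Remaining $141,082 at 29% = $40,913.78
Fee: $23,055.00 + $44,880.00 + $40,913.78 = $108,848.78

$108,848.78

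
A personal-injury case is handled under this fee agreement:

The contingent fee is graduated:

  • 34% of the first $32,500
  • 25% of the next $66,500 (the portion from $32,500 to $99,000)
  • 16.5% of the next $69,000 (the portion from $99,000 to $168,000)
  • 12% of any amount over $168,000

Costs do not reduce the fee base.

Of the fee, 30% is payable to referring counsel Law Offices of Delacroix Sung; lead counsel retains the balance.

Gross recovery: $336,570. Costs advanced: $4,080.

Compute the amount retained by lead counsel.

Fee base is the gross recovery, $336,570; costs are reimbursed separately.
First $32,500 at 34% = $11,050.00
Next $66,500 at 25% = $16,625.00
Next $69,000 at 16.5% = $11,385.00
Remaining $168,570 at 12% = $20,228.40
Fee: $11,050.00 + $16,625.00 + $11,385.00 + $20,228.40 = $59,288.40
Referral share: 30% of $59,288.40 = $17,786.52; lead counsel retains $59,288.40 − $17,786.52 = $41,501.88.

$41,501.88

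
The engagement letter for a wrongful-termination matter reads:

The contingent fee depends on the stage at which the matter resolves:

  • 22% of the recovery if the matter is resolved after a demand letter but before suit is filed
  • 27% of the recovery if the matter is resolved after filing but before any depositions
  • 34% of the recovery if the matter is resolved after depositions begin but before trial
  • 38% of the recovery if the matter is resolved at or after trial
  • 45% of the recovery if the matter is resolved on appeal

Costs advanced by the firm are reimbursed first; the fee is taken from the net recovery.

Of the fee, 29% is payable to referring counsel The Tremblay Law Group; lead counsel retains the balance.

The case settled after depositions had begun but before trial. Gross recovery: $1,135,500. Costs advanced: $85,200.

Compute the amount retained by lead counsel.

$253,542.42

Fee base (net of costs): $1,135,500 − $85,200 = $1,050,300
The matter settled after depositions had begun but before trial, so the 34% rate applies.
$1,050,300 × 34% = $357,102.00
Referral share: 29% of $357,102.00 = $103,559.58; lead counsel retains $357,102.00 − $103,559.58 = $253,542.42.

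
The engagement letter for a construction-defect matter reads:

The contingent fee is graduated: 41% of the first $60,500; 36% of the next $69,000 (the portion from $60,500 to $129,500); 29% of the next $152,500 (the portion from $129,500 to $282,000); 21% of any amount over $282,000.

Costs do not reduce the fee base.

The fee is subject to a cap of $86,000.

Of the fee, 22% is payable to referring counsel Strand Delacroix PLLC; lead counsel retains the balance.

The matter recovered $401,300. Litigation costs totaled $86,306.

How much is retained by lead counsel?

$67,080.00

Fee base is the gross recovery, $401,300; costs are reimbursed separately.
First $60,500 at 41% = $24,805.00
Next $69,000 at 36% = $24,840.00
Next $152,500 at 29% = $44,225.00
Remaining $119,300 at 21% = $25,053.00
Fee: $24,805.00 + $24,840.00 + $44,225.00 + $25,053.00 = $118,923.00
$118,923.00 exceeds the $86,000 cap, so the fee is capped at $86,000.00.
Referral share: 22% of $86,000.00 = $18,920.00; lead counsel retains $86,000.00 − $18,920.00 = $67,080.00.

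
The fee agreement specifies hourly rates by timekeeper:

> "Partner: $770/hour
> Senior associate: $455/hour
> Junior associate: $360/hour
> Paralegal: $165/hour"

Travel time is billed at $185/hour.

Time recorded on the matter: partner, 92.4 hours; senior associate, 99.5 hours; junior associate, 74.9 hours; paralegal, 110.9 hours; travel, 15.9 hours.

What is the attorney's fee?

$164,624.50

Partner: 92.4 × $770 = $71,148.00
Senior associate: 99.5 × $455 = $45,272.50
Junior associate: 74.9 × $360 = $26,964.00
Paralegal: 110.9 × $165 = $18,298.50
Subtotal: $71,148.00 + $45,272.50 + $26,964.00 + $18,298.50 = $161,683.00
Travel: 15.9 × $185 = $2,941.50
Total: $161,683.00 + $2,941.50 = $164,624.50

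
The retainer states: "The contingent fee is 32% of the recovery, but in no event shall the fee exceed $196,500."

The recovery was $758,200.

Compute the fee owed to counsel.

$196,500.00

32% of $758,200 = $242,624.00
That exceeds the $196,500 cap, so the fee is capped at $196,500.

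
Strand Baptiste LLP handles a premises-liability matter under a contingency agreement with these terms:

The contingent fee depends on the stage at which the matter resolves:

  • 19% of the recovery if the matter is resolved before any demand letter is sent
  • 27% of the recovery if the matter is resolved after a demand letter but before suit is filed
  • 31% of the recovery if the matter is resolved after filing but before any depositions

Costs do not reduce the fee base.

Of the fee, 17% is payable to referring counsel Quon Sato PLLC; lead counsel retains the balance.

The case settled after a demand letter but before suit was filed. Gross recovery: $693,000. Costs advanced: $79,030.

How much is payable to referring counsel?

Fee base is the gross recovery, $693,000; costs are reimbursed separately.
The matter settled after a demand letter but before suit was filed, so the 27% rate applies.
$693,000 × 27% = $187,110.00
Referral share: 17% of $187,110.00 = $31,808.70; lead counsel retains $187,110.00 − $31,808.70 = $155,301.30.

$31,808.70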